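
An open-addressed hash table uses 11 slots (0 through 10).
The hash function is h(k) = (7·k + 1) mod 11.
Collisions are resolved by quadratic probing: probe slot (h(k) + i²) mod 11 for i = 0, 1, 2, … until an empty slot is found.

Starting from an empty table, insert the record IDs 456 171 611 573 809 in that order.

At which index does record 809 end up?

Insert 456: h=3, slot 3 empty → index 3.
Insert 171: h=10, slot 10 empty → index 10.
Insert 611: h=10, slot 10 occupied → index 0.
Insert 573: h=8, slot 8 empty → index 8.
Insert 809: h=10, slots 10,0,3,8 occupied → index 4.
Table: [611, ∅, ∅, 456, 809, ∅, ∅, ∅, 573, ∅, 171]

4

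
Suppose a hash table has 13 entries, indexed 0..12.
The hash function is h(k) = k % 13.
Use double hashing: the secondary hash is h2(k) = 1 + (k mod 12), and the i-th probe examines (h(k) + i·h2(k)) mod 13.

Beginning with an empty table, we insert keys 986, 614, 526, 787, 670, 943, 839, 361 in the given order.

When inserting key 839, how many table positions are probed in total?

4

Insert 986: h=11, slot 11 empty => index 11.
Insert 614: h=3, slot 3 empty => index 3.
Insert 526: h=6, slot 6 empty => index 6.
Insert 787: h=7, slot 7 empty => index 7.
Insert 670: h=7, h2=11, slot 7 occupied => index 5.
Insert 943: h=7, h2=8, slot 7 occupied => index 2.
Insert 839: h=7, h2=12, slots 7,6,5 occupied => index 4.
Insert 361: h=10, slot 10 empty => index 10.
Table: [-, -, 943, 614, 839, 670, 526, 787, -, -, 361, 986, -]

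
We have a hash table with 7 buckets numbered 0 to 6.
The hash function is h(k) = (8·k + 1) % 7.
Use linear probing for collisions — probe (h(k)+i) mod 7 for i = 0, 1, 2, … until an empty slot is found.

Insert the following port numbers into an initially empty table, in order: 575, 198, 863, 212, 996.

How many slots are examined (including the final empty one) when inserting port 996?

575: h=2 => slot 2
198: h=3 => slot 3
863: h=3, probe 3,4 => slot 4
212: h=3, probe 3,4,5 => slot 5
996: h=3, probe 3,4,5,6 => slot 6
Table: [-, -, 575, 198, 863, 212, 996]

4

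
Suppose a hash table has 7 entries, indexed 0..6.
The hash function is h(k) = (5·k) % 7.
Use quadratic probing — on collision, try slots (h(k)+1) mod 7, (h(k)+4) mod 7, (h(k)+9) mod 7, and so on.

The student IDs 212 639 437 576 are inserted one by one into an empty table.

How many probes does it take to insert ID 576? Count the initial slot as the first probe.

212: h=3 → slot 3
639: h=3, probe 3,4 → slot 4
437: h=1 → slot 1
576: h=3, probe 3,4,0 → slot 0
Table: [576, 437, _, 212, 639, _, _]

3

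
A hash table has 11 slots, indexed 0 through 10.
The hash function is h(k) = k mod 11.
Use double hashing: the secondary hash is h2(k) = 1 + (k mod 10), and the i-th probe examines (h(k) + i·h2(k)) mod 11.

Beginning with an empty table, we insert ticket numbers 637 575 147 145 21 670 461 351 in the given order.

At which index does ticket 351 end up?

637: h=10 -> slot 10
575: h=3 -> slot 3
147: h=4 -> slot 4
145: h=2 -> slot 2
21: h=10, h2=2, probe 10,1 -> slot 1
670: h=10, h2=1, probe 10,0 -> slot 0
461: h=10, h2=2, probe 10,1,3,5 -> slot 5
351: h=10, h2=2, probe 10,1,3,5,7 -> slot 7
Table: [670, 21, 145, 575, 147, 461, —, 351, —, —, 637]

7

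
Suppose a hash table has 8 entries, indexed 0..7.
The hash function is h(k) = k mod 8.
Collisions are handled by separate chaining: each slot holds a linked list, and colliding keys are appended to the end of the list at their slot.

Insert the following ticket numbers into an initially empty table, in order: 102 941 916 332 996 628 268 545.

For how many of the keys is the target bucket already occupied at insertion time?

102 → bucket 6
941 → bucket 5
916 → bucket 4
332 → bucket 4 (collision)
996 → bucket 4 (collision)
628 → bucket 4 (collision)
268 → bucket 4 (collision)
545 → bucket 1
Final buckets:
0: _
1: 545
2: _
3: _
4: 916 -> 332 -> 996 -> 628 -> 268
5: 941
6: 102
7: _

4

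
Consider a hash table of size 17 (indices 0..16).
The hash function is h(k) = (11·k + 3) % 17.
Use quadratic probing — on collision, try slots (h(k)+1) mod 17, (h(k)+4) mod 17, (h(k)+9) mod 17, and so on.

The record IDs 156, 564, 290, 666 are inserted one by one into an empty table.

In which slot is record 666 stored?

6

156 hashes to 2; slot 2 is free -> place at 2.
564 hashes to 2; 2 taken -> place at 3.
290 hashes to 14; slot 14 is free -> place at 14.
666 hashes to 2; 2,3 taken -> place at 6.
Table: [∅, ∅, 156, 564, ∅, ∅, 666, ∅, ∅, ∅, ∅, ∅, ∅, ∅, 290, ∅, ∅]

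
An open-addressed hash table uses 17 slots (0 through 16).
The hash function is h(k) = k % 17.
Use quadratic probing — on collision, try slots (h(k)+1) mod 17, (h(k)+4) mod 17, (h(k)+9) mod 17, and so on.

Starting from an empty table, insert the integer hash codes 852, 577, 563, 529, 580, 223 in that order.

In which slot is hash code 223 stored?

1

852: h=2 -> slot 2
577: h=16 -> slot 16
563: h=2, probe 2,3 -> slot 3
529: h=2, probe 2,3,6 -> slot 6
580: h=2, probe 2,3,6,11 -> slot 11
223: h=2, probe 2,3,6,11,1 -> slot 1
Table: [∅, 223, 852, 563, ∅, ∅, 529, ∅, ∅, ∅, ∅, 580, ∅, ∅, ∅, ∅, 577]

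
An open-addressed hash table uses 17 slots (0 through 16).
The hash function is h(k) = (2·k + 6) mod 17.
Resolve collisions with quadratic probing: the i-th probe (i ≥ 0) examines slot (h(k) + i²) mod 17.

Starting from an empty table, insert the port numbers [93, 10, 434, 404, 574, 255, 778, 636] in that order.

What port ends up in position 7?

434

93 hashes to 5; slot 5 is free => place at 5.
10 hashes to 9; slot 9 is free => place at 9.
434 hashes to 7; slot 7 is free => place at 7.
404 hashes to 15; slot 15 is free => place at 15.
574 hashes to 15; 15 taken => place at 16.
255 hashes to 6; slot 6 is free => place at 6.
778 hashes to 15; 15,16 taken => place at 2.
636 hashes to 3; slot 3 is free => place at 3.
Table: [—, —, 778, 636, —, 93, 255, 434, —, 10, —, —, —, —, —, 404, 574]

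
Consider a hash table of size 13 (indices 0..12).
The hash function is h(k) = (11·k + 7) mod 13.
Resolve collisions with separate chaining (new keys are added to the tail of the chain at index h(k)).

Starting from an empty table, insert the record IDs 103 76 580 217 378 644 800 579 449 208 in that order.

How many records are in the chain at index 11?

103 → bucket 9
76 → bucket 11
580 → bucket 4
217 → bucket 2
378 → bucket 5
644 → bucket 6
800 → bucket 6 (collision)
579 → bucket 6 (collision)
449 → bucket 6 (collision)
208 → bucket 7
Final buckets:
0: _
1: _
2: 217
3: _
4: 580
5: 378
6: 644 -> 800 -> 579 -> 449
7: 208
8: _
9: 103
10: _
11: 76
12: _

1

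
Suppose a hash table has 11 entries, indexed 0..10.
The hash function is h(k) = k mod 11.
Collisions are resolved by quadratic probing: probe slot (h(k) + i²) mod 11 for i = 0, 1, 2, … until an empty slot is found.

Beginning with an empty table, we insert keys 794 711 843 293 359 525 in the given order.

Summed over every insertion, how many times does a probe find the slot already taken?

7

794 hashes to 2; slot 2 is free => place at 2.
711 hashes to 7; slot 7 is free => place at 7.
843 hashes to 7; 7 taken => place at 8.
293 hashes to 7; 7,8 taken => place at 0.
359 hashes to 7; 7,8,0 taken => place at 5.
525 hashes to 8; 8 taken => place at 9.
Table: [293, —, 794, —, —, 359, —, 711, 843, 525, —]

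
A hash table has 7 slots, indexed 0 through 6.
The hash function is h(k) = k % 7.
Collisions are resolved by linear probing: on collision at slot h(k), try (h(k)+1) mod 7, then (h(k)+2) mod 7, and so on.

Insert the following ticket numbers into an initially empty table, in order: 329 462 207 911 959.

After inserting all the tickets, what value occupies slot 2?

329: h=0 → slot 0
462: h=0, probe 0,1 → slot 1
207: h=4 → slot 4
911: h=1, probe 1,2 → slot 2
959: h=0, probe 0,1,2,3 → slot 3
Table: [329, 462, 911, 959, 207, —, —]

911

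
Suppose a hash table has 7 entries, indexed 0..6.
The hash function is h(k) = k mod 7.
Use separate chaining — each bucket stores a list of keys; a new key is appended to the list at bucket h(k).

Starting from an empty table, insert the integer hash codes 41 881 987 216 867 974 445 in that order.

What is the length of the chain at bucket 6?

4

41 → bucket 6
881 → bucket 6 (collision)
987 → bucket 0
216 → bucket 6 (collision)
867 → bucket 6 (collision)
974 → bucket 1
445 → bucket 4
Final buckets:
0: 987
1: 974
2: .
3: .
4: 445
5: .
6: 41 -> 881 -> 216 -> 867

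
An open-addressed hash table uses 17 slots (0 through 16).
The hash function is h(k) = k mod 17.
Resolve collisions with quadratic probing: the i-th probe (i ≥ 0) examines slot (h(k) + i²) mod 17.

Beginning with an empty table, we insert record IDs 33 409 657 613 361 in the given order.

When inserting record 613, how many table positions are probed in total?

2

33 hashes to 16; slot 16 is free -> place at 16.
409 hashes to 1; slot 1 is free -> place at 1.
657 hashes to 11; slot 11 is free -> place at 11.
613 hashes to 1; 1 taken -> place at 2.
361 hashes to 4; slot 4 is free -> place at 4.
Table: [—, 409, 613, —, 361, —, —, —, —, —, —, 657, —, —, —, —, 33]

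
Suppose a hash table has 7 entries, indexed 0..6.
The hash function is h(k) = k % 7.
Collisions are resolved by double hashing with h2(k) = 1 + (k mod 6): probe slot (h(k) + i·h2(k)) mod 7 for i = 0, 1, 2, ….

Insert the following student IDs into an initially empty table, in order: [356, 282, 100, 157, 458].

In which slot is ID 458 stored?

Insert 356: h=6, slot 6 empty → index 6.
Insert 282: h=2, slot 2 empty → index 2.
Insert 100: h=2, h2=5, slot 2 occupied → index 0.
Insert 157: h=3, slot 3 empty → index 3.
Insert 458: h=3, h2=3, slots 3,6,2 occupied → index 5.
Table: [100, _, 282, 157, _, 458, 356]

5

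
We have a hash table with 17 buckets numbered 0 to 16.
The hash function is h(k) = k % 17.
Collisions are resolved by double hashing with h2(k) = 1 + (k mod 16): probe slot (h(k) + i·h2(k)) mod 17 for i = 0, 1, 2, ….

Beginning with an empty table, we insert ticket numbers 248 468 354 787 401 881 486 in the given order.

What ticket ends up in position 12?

248 hashes to 10; slot 10 is free -> place at 10.
468 hashes to 9; slot 9 is free -> place at 9.
354 hashes to 14; slot 14 is free -> place at 14.
787 hashes to 5; slot 5 is free -> place at 5.
401 hashes to 10, h2=2; 10 taken -> place at 12.
881 hashes to 14, h2=2; 14 taken -> place at 16.
486 hashes to 10, h2=7; 10 taken -> place at 0.
Table: [486, -, -, -, -, 787, -, -, -, 468, 248, -, 401, -, 354, -, 881]

401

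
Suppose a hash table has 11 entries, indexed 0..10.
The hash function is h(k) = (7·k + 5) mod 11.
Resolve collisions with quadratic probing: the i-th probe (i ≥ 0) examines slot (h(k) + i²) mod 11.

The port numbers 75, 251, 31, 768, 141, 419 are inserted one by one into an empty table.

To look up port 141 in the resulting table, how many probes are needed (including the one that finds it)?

5

Insert 75: h=2, slot 2 empty -> index 2.
Insert 251: h=2, slot 2 occupied -> index 3.
Insert 31: h=2, slots 2,3 occupied -> index 6.
Insert 768: h=2, slots 2,3,6 occupied -> index 0.
Insert 141: h=2, slots 2,3,6,0 occupied -> index 7.
Insert 419: h=1, slot 1 empty -> index 1.
Table: [768, 419, 75, 251, —, —, 31, 141, —, —, —]
Lookup 141: h=2, probe 2,3,6,0,7 → found at 7.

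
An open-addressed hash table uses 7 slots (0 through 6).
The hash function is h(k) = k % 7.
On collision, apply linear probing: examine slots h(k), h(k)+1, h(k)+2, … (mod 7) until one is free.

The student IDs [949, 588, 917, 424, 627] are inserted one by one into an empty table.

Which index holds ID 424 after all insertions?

949: h=4 -> slot 4
588: h=0 -> slot 0
917: h=0, probe 0,1 -> slot 1
424: h=4, probe 4,5 -> slot 5
627: h=4, probe 4,5,6 -> slot 6
Table: [588, 917, _, _, 949, 424, 627]

5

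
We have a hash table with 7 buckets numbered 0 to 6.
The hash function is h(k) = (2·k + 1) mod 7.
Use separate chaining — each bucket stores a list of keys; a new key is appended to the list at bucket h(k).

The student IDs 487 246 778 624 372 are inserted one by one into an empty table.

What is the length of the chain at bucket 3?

4

Insert 487: h=2, bucket 2 empty -> new chain.
Insert 246: h=3, bucket 3 empty -> new chain.
Insert 778: h=3, bucket 3 nonempty -> append to chain.
Insert 624: h=3, bucket 3 nonempty -> append to chain.
Insert 372: h=3, bucket 3 nonempty -> append to chain.
Final buckets:
0: —
1: —
2: 487
3: 246 -> 778 -> 624 -> 372
4: —
5: —
6: —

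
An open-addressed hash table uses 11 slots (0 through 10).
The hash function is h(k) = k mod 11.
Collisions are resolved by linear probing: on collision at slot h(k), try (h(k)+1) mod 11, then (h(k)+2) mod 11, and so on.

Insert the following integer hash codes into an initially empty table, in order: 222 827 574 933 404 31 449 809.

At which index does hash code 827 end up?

3

222: h=2 → slot 2
827: h=2, probe 2,3 → slot 3
574: h=2, probe 2,3,4 → slot 4
933: h=9 → slot 9
404: h=8 → slot 8
31: h=9, probe 9,10 → slot 10
449: h=9, probe 9,10,0 → slot 0
809: h=6 → slot 6
Table: [449, _, 222, 827, 574, _, 809, _, 404, 933, 31]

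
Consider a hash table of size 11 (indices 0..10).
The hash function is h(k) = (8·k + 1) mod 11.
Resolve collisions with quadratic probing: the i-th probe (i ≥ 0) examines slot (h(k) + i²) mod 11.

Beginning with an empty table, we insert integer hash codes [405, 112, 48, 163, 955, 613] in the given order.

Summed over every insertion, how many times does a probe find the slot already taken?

Insert 405: h=7, slot 7 empty → index 7.
Insert 112: h=6, slot 6 empty → index 6.
Insert 48: h=0, slot 0 empty → index 0.
Insert 163: h=7, slot 7 occupied → index 8.
Insert 955: h=7, slots 7,8,0 occupied → index 5.
Insert 613: h=10, slot 10 empty → index 10.
Table: [48, _, _, _, _, 955, 112, 405, 163, _, 613]

4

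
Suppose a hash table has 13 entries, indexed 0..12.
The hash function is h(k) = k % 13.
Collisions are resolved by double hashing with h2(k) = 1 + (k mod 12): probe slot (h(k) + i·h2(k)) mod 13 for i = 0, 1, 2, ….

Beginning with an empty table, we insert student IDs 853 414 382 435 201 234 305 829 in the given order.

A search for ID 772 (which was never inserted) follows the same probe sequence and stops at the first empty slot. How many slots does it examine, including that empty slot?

853 hashes to 8; slot 8 is free → place at 8.
414 hashes to 11; slot 11 is free → place at 11.
382 hashes to 5; slot 5 is free → place at 5.
435 hashes to 6; slot 6 is free → place at 6.
201 hashes to 6, h2=10; 6 taken → place at 3.
234 hashes to 0; slot 0 is free → place at 0.
305 hashes to 6, h2=6; 6 taken → place at 12.
829 hashes to 10; slot 10 is free → place at 10.
Table: [234, —, —, 201, —, 382, 435, —, 853, —, 829, 414, 305]
Lookup 772: h=5, h2=5, probe 5,10,2 → slot 2 empty, not found.

3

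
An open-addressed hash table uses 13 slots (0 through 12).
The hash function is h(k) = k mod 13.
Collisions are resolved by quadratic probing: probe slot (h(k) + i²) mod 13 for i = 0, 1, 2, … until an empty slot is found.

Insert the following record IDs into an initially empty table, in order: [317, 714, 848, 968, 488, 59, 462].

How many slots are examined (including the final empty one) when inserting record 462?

317 hashes to 5; slot 5 is free -> place at 5.
714 hashes to 12; slot 12 is free -> place at 12.
848 hashes to 3; slot 3 is free -> place at 3.
968 hashes to 6; slot 6 is free -> place at 6.
488 hashes to 7; slot 7 is free -> place at 7.
59 hashes to 7; 7 taken -> place at 8.
462 hashes to 7; 7,8 taken -> place at 11.
Table: [_, _, _, 848, _, 317, 968, 488, 59, _, _, 462, 714]

3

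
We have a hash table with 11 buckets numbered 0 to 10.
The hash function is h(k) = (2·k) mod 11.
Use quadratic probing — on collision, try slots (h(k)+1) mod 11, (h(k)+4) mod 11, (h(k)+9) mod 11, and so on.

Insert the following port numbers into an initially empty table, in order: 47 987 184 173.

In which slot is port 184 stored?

Insert 47: h=6, slot 6 empty => index 6.
Insert 987: h=5, slot 5 empty => index 5.
Insert 184: h=5, slots 5,6 occupied => index 9.
Insert 173: h=5, slots 5,6,9 occupied => index 3.
Table: [∅, ∅, ∅, 173, ∅, 987, 47, ∅, ∅, 184, ∅]

9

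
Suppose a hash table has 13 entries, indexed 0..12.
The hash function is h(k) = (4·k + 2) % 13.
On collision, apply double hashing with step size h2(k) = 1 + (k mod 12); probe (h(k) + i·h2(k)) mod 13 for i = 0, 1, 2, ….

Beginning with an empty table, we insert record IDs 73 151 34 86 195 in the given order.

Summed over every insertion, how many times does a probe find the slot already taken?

73 hashes to 8; slot 8 is free => place at 8.
151 hashes to 8, h2=8; 8 taken => place at 3.
34 hashes to 8, h2=11; 8 taken => place at 6.
86 hashes to 8, h2=3; 8 taken => place at 11.
195 hashes to 2; slot 2 is free => place at 2.
Table: [-, -, 195, 151, -, -, 34, -, 73, -, -, 86, -]

3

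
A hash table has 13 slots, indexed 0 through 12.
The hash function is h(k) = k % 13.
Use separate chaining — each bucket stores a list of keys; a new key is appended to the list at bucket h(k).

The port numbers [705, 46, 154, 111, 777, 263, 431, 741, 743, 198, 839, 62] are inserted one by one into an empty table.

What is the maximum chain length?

3

705 → bucket 3
46 → bucket 7
154 → bucket 11
111 → bucket 7 (collision)
777 → bucket 10
263 → bucket 3 (collision)
431 → bucket 2
741 → bucket 0
743 → bucket 2 (collision)
198 → bucket 3 (collision)
839 → bucket 7 (collision)
62 → bucket 10 (collision)
Final buckets:
0: 741
1: .
2: 431 -> 743
3: 705 -> 263 -> 198
4: .
5: .
6: .
7: 46 -> 111 -> 839
8: .
9: .
10: 777 -> 62
11: 154
12: .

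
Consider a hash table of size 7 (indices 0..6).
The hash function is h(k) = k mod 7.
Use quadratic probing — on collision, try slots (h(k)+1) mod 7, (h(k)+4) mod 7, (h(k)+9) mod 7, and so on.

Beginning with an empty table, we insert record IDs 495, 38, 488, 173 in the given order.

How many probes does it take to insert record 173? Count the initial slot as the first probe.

495 hashes to 5; slot 5 is free -> place at 5.
38 hashes to 3; slot 3 is free -> place at 3.
488 hashes to 5; 5 taken -> place at 6.
173 hashes to 5; 5,6 taken -> place at 2.
Table: [∅, ∅, 173, 38, ∅, 495, 488]

3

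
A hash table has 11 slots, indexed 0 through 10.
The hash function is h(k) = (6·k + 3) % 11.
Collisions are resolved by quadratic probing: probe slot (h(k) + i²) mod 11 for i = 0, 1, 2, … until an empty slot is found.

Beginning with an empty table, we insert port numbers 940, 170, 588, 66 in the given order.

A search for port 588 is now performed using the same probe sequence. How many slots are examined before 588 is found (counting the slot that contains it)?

Insert 940: h=0, slot 0 empty -> index 0.
Insert 170: h=0, slot 0 occupied -> index 1.
Insert 588: h=0, slots 0,1 occupied -> index 4.
Insert 66: h=3, slot 3 empty -> index 3.
Table: [940, 170, -, 66, 588, -, -, -, -, -, -]
Lookup 588: h=0, probe 0,1,4 → found at 4.

3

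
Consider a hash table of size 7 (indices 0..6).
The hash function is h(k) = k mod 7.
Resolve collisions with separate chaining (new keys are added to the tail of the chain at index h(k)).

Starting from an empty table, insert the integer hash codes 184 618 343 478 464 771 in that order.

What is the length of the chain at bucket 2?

184 → bucket 2
618 → bucket 2 (collision)
343 → bucket 0
478 → bucket 2 (collision)
464 → bucket 2 (collision)
771 → bucket 1
Final buckets:
0: 343
1: 771
2: 184 -> 618 -> 478 -> 464
3: —
4: —
5: —
6: —

4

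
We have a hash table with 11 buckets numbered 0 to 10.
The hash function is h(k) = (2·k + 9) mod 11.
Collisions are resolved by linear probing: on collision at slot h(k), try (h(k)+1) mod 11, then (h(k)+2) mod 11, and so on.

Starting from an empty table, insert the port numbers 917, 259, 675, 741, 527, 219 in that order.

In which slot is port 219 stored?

917 hashes to 6; slot 6 is free -> place at 6.
259 hashes to 10; slot 10 is free -> place at 10.
675 hashes to 6; 6 taken -> place at 7.
741 hashes to 6; 6,7 taken -> place at 8.
527 hashes to 7; 7,8 taken -> place at 9.
219 hashes to 7; 7,8,9,10 taken -> place at 0.
Table: [219, —, —, —, —, —, 917, 675, 741, 527, 259]

0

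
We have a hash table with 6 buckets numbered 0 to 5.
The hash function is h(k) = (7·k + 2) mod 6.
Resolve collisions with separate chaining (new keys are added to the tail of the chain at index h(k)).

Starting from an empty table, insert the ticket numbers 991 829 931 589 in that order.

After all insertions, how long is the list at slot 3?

4

991 → bucket 3
829 → bucket 3 (collision)
931 → bucket 3 (collision)
589 → bucket 3 (collision)
Final buckets:
0: .
1: .
2: .
3: 991 -> 829 -> 931 -> 589
4: .
5: .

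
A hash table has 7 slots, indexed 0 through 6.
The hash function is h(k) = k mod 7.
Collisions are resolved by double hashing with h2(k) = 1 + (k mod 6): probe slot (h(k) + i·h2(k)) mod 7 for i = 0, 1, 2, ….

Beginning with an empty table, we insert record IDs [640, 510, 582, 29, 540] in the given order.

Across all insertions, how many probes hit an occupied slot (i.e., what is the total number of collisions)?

Insert 640: h=3, slot 3 empty → index 3.
Insert 510: h=6, slot 6 empty → index 6.
Insert 582: h=1, slot 1 empty → index 1.
Insert 29: h=1, h2=6, slot 1 occupied → index 0.
Insert 540: h=1, h2=1, slot 1 occupied → index 2.
Table: [29, 582, 540, 640, -, -, 510]

2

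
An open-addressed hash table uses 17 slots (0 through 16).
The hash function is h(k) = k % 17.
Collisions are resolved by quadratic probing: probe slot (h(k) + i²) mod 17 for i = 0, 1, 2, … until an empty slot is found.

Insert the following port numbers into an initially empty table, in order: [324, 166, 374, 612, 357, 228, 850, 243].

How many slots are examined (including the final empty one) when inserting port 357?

324 hashes to 1; slot 1 is free => place at 1.
166 hashes to 13; slot 13 is free => place at 13.
374 hashes to 0; slot 0 is free => place at 0.
612 hashes to 0; 0,1 taken => place at 4.
357 hashes to 0; 0,1,4 taken => place at 9.
228 hashes to 7; slot 7 is free => place at 7.
850 hashes to 0; 0,1,4,9 taken => place at 16.
243 hashes to 5; slot 5 is free => place at 5.
Table: [374, 324, _, _, 612, 243, _, 228, _, 357, _, _, _, 166, _, _, 850]

4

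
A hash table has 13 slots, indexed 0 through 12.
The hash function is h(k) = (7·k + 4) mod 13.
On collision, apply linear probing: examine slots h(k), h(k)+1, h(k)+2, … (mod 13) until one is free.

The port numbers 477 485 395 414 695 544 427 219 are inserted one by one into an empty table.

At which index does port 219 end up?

477 hashes to 2; slot 2 is free => place at 2.
485 hashes to 6; slot 6 is free => place at 6.
395 hashes to 0; slot 0 is free => place at 0.
414 hashes to 3; slot 3 is free => place at 3.
695 hashes to 7; slot 7 is free => place at 7.
544 hashes to 3; 3 taken => place at 4.
427 hashes to 3; 3,4 taken => place at 5.
219 hashes to 3; 3,4,5,6,7 taken => place at 8.
Table: [395, ∅, 477, 414, 544, 427, 485, 695, 219, ∅, ∅, ∅, ∅]

8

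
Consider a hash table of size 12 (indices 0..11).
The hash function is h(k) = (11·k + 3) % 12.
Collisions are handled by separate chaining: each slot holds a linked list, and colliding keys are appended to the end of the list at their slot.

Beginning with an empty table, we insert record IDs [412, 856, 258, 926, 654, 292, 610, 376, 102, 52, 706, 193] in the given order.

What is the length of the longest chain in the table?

5

412 -> bucket 11
856 -> bucket 11 (collision)
258 -> bucket 9
926 -> bucket 1
654 -> bucket 9 (collision)
292 -> bucket 11 (collision)
610 -> bucket 5
376 -> bucket 11 (collision)
102 -> bucket 9 (collision)
52 -> bucket 11 (collision)
706 -> bucket 5 (collision)
193 -> bucket 2
Final buckets:
0: —
1: 926
2: 193
3: —
4: —
5: 610 -> 706
6: —
7: —
8: —
9: 258 -> 654 -> 102
10: —
11: 412 -> 856 -> 292 -> 376 -> 52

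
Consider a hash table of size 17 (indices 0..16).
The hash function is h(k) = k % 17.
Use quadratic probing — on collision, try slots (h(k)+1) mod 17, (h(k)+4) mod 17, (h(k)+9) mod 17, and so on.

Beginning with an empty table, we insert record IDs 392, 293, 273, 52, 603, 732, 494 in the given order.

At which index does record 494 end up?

0

392 hashes to 1; slot 1 is free -> place at 1.
293 hashes to 4; slot 4 is free -> place at 4.
273 hashes to 1; 1 taken -> place at 2.
52 hashes to 1; 1,2 taken -> place at 5.
603 hashes to 8; slot 8 is free -> place at 8.
732 hashes to 1; 1,2,5 taken -> place at 10.
494 hashes to 1; 1,2,5,10 taken -> place at 0.
Table: [494, 392, 273, _, 293, 52, _, _, 603, _, 732, _, _, _, _, _, _]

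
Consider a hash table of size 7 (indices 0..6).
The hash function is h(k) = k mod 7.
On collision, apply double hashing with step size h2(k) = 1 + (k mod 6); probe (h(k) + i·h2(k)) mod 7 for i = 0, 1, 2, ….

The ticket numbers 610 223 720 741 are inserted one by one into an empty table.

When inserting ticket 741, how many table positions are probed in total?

610: h=1 -> slot 1
223: h=6 -> slot 6
720: h=6, h2=1, probe 6,0 -> slot 0
741: h=6, h2=4, probe 6,3 -> slot 3
Table: [720, 610, -, 741, -, -, 223]

2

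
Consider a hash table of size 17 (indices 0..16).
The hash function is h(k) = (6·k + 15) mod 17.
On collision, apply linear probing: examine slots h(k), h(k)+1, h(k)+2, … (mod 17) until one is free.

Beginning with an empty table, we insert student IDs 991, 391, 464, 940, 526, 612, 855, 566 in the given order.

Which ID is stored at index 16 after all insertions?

612

Insert 991: h=11, slot 11 empty → index 11.
Insert 391: h=15, slot 15 empty → index 15.
Insert 464: h=11, slot 11 occupied → index 12.
Insert 940: h=11, slots 11,12 occupied → index 13.
Insert 526: h=9, slot 9 empty → index 9.
Insert 612: h=15, slot 15 occupied → index 16.
Insert 855: h=11, slots 11,12,13 occupied → index 14.
Insert 566: h=11, slots 11,12,13,14,15,16 occupied → index 0.
Table: [566, -, -, -, -, -, -, -, -, 526, -, 991, 464, 940, 855, 391, 612]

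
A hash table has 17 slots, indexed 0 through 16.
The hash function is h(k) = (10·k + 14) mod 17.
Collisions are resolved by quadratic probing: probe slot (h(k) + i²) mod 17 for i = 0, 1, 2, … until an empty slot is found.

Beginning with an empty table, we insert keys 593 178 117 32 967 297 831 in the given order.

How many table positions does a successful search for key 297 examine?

2

Insert 593: h=11, slot 11 empty → index 11.
Insert 178: h=9, slot 9 empty → index 9.
Insert 117: h=11, slot 11 occupied → index 12.
Insert 32: h=11, slots 11,12 occupied → index 15.
Insert 967: h=11, slots 11,12,15 occupied → index 3.
Insert 297: h=9, slot 9 occupied → index 10.
Insert 831: h=11, slots 11,12,15,3,10 occupied → index 2.
Table: [∅, ∅, 831, 967, ∅, ∅, ∅, ∅, ∅, 178, 297, 593, 117, ∅, ∅, 32, ∅]
Lookup 297: h=9, probe 9,10 → found at 10.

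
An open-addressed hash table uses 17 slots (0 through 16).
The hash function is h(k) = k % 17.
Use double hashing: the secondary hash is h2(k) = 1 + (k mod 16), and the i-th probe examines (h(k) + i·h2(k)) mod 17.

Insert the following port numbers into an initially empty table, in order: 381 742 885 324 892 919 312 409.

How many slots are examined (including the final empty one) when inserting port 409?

3

381: h=7 => slot 7
742: h=11 => slot 11
885: h=1 => slot 1
324: h=1, h2=5, probe 1,6 => slot 6
892: h=8 => slot 8
919: h=1, h2=8, probe 1,9 => slot 9
312: h=6, h2=9, probe 6,15 => slot 15
409: h=1, h2=10, probe 1,11,4 => slot 4
Table: [., 885, ., ., 409, ., 324, 381, 892, 919, ., 742, ., ., ., 312, .]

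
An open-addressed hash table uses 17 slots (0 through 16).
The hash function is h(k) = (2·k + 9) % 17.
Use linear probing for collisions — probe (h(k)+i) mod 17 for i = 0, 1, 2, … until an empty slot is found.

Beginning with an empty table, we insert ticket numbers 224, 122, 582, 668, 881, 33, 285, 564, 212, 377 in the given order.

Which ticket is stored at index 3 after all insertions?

224 hashes to 15; slot 15 is free => place at 15.
122 hashes to 15; 15 taken => place at 16.
582 hashes to 0; slot 0 is free => place at 0.
668 hashes to 2; slot 2 is free => place at 2.
881 hashes to 3; slot 3 is free => place at 3.
33 hashes to 7; slot 7 is free => place at 7.
285 hashes to 1; slot 1 is free => place at 1.
564 hashes to 15; 15,16,0,1,2,3 taken => place at 4.
212 hashes to 8; slot 8 is free => place at 8.
377 hashes to 15; 15,16,0,1,2,3,4 taken => place at 5.
Table: [582, 285, 668, 881, 564, 377, -, 33, 212, -, -, -, -, -, -, 224, 122]

881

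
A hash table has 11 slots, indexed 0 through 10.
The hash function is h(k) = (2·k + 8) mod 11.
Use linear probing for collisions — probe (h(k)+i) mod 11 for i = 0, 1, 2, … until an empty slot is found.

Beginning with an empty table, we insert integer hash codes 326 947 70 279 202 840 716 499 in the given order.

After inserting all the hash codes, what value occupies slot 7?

202

326: h=0 → slot 0
947: h=10 → slot 10
70: h=5 → slot 5
279: h=5, probe 5,6 → slot 6
202: h=5, probe 5,6,7 → slot 7
840: h=5, probe 5,6,7,8 → slot 8
716: h=10, probe 10,0,1 → slot 1
499: h=5, probe 5,6,7,8,9 → slot 9
Table: [326, 716, ., ., ., 70, 279, 202, 840, 499, 947]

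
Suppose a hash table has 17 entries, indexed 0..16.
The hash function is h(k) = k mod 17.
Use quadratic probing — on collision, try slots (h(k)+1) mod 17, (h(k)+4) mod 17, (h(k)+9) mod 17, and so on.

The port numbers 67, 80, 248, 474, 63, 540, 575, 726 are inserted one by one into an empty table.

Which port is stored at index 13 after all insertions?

63

67: h=16 → slot 16
80: h=12 → slot 12
248: h=10 → slot 10
474: h=15 → slot 15
63: h=12, probe 12,13 → slot 13
540: h=13, probe 13,14 → slot 14
575: h=14, probe 14,15,1 → slot 1
726: h=12, probe 12,13,16,4 → slot 4
Table: [—, 575, —, —, 726, —, —, —, —, —, 248, —, 80, 63, 540, 474, 67]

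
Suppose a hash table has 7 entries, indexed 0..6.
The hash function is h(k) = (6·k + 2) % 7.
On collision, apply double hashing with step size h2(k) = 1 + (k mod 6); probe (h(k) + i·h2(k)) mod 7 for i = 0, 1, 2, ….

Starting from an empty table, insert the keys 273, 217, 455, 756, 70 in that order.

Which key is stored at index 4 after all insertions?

273 hashes to 2; slot 2 is free -> place at 2.
217 hashes to 2, h2=2; 2 taken -> place at 4.
455 hashes to 2, h2=6; 2 taken -> place at 1.
756 hashes to 2, h2=1; 2 taken -> place at 3.
70 hashes to 2, h2=5; 2 taken -> place at 0.
Table: [70, 455, 273, 756, 217, ∅, ∅]

217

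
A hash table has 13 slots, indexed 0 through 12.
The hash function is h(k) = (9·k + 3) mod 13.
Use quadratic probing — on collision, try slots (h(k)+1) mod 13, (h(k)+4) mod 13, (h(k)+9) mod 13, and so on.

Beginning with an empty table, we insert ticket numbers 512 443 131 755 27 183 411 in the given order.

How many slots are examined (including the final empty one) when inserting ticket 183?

Insert 512: h=9, slot 9 empty → index 9.
Insert 443: h=12, slot 12 empty → index 12.
Insert 131: h=12, slot 12 occupied → index 0.
Insert 755: h=12, slots 12,0 occupied → index 3.
Insert 27: h=12, slots 12,0,3 occupied → index 8.
Insert 183: h=12, slots 12,0,3,8 occupied → index 2.
Insert 411: h=10, slot 10 empty → index 10.
Table: [131, —, 183, 755, —, —, —, —, 27, 512, 411, —, 443]

5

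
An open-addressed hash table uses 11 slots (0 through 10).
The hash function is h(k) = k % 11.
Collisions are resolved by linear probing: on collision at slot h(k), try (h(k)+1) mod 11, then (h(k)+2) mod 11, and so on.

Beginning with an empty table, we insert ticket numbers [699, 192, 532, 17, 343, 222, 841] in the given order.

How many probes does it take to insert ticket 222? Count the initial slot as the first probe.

Insert 699: h=6, slot 6 empty → index 6.
Insert 192: h=5, slot 5 empty → index 5.
Insert 532: h=4, slot 4 empty → index 4.
Insert 17: h=6, slot 6 occupied → index 7.
Insert 343: h=2, slot 2 empty → index 2.
Insert 222: h=2, slot 2 occupied → index 3.
Insert 841: h=5, slots 5,6,7 occupied → index 8.
Table: [∅, ∅, 343, 222, 532, 192, 699, 17, 841, ∅, ∅]

2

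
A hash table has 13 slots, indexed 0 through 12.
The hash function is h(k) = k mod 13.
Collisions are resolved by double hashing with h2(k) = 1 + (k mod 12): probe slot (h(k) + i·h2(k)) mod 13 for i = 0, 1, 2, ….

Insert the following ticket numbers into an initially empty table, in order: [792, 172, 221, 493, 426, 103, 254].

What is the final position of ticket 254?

6

792 hashes to 12; slot 12 is free => place at 12.
172 hashes to 3; slot 3 is free => place at 3.
221 hashes to 0; slot 0 is free => place at 0.
493 hashes to 12, h2=2; 12 taken => place at 1.
426 hashes to 10; slot 10 is free => place at 10.
103 hashes to 12, h2=8; 12 taken => place at 7.
254 hashes to 7, h2=3; 7,10,0,3 taken => place at 6.
Table: [221, 493, _, 172, _, _, 254, 103, _, _, 426, _, 792]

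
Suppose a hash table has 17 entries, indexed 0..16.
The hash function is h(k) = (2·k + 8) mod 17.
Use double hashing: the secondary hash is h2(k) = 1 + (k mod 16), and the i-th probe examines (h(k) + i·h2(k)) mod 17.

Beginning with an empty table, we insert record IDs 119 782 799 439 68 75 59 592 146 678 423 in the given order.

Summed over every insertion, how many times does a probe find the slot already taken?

Insert 119: h=8, slot 8 empty → index 8.
Insert 782: h=8, h2=15, slot 8 occupied → index 6.
Insert 799: h=8, h2=16, slot 8 occupied → index 7.
Insert 439: h=2, slot 2 empty → index 2.
Insert 68: h=8, h2=5, slot 8 occupied → index 13.
Insert 75: h=5, slot 5 empty → index 5.
Insert 59: h=7, h2=12, slots 7,2 occupied → index 14.
Insert 592: h=2, h2=1, slot 2 occupied → index 3.
Insert 146: h=11, slot 11 empty → index 11.
Insert 678: h=4, slot 4 empty → index 4.
Insert 423: h=4, h2=8, slot 4 occupied → index 12.
Table: [-, -, 439, 592, 678, 75, 782, 799, 119, -, -, 146, 423, 68, 59, -, -]

7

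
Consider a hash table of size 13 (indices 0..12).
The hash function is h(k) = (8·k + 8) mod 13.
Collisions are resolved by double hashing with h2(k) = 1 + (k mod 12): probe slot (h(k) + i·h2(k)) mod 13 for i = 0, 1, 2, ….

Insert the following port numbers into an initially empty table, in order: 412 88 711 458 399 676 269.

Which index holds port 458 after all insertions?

412: h=2 -> slot 2
88: h=10 -> slot 10
711: h=2, h2=4, probe 2,6 -> slot 6
458: h=6, h2=3, probe 6,9 -> slot 9
399: h=2, h2=4, probe 2,6,10,1 -> slot 1
676: h=8 -> slot 8
269: h=2, h2=6, probe 2,8,1,7 -> slot 7
Table: [_, 399, 412, _, _, _, 711, 269, 676, 458, 88, _, _]

9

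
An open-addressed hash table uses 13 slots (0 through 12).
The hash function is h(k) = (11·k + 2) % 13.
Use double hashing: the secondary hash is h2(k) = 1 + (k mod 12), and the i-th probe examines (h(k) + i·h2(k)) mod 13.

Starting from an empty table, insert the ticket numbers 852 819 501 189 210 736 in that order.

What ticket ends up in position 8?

189

Insert 852: h=1, slot 1 empty → index 1.
Insert 819: h=2, slot 2 empty → index 2.
Insert 501: h=1, h2=10, slot 1 occupied → index 11.
Insert 189: h=1, h2=10, slots 1,11 occupied → index 8.
Insert 210: h=11, h2=7, slot 11 occupied → index 5.
Insert 736: h=12, slot 12 empty → index 12.
Table: [—, 852, 819, —, —, 210, —, —, 189, —, —, 501, 736]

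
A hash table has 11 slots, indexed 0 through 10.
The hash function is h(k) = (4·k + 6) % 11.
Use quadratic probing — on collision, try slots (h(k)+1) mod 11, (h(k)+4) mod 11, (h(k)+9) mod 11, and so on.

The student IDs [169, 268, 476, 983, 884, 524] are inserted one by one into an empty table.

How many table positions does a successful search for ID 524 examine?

169 hashes to 0; slot 0 is free -> place at 0.
268 hashes to 0; 0 taken -> place at 1.
476 hashes to 7; slot 7 is free -> place at 7.
983 hashes to 0; 0,1 taken -> place at 4.
884 hashes to 0; 0,1,4 taken -> place at 9.
524 hashes to 1; 1 taken -> place at 2.
Table: [169, 268, 524, -, 983, -, -, 476, -, 884, -]
Lookup 524: h=1, probe 1,2 → found at 2.

2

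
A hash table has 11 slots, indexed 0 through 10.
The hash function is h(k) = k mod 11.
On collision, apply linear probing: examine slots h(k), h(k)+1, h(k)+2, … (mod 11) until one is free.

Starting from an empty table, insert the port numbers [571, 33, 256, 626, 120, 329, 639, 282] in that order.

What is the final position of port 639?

5

571 hashes to 10; slot 10 is free → place at 10.
33 hashes to 0; slot 0 is free → place at 0.
256 hashes to 3; slot 3 is free → place at 3.
626 hashes to 10; 10,0 taken → place at 1.
120 hashes to 10; 10,0,1 taken → place at 2.
329 hashes to 10; 10,0,1,2,3 taken → place at 4.
639 hashes to 1; 1,2,3,4 taken → place at 5.
282 hashes to 7; slot 7 is free → place at 7.
Table: [33, 626, 120, 256, 329, 639, _, 282, _, _, 571]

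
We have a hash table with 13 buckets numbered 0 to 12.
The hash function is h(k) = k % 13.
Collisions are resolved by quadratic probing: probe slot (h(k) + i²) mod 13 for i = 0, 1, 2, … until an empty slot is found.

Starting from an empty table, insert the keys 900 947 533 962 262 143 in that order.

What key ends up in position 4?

900 hashes to 3; slot 3 is free => place at 3.
947 hashes to 11; slot 11 is free => place at 11.
533 hashes to 0; slot 0 is free => place at 0.
962 hashes to 0; 0 taken => place at 1.
262 hashes to 2; slot 2 is free => place at 2.
143 hashes to 0; 0,1 taken => place at 4.
Table: [533, 962, 262, 900, 143, -, -, -, -, -, -, 947, -]

143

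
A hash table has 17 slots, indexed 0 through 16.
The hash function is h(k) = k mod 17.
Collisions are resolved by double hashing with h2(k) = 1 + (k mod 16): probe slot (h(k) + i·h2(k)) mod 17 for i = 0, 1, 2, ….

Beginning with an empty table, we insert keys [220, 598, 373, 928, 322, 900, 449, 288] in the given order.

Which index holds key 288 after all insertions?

Insert 220: h=16, slot 16 empty => index 16.
Insert 598: h=3, slot 3 empty => index 3.
Insert 373: h=16, h2=6, slot 16 occupied => index 5.
Insert 928: h=10, slot 10 empty => index 10.
Insert 322: h=16, h2=3, slot 16 occupied => index 2.
Insert 900: h=16, h2=5, slot 16 occupied => index 4.
Insert 449: h=7, slot 7 empty => index 7.
Insert 288: h=16, h2=1, slot 16 occupied => index 0.
Table: [288, ∅, 322, 598, 900, 373, ∅, 449, ∅, ∅, 928, ∅, ∅, ∅, ∅, ∅, 220]

0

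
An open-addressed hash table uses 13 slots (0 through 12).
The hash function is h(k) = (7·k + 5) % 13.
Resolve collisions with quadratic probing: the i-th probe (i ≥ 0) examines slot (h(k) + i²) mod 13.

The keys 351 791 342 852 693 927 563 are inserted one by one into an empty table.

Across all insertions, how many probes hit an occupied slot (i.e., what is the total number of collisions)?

6

351: h=5 → slot 5
791: h=4 → slot 4
342: h=7 → slot 7
852: h=2 → slot 2
693: h=7, probe 7,8 → slot 8
927: h=7, probe 7,8,11 → slot 11
563: h=7, probe 7,8,11,3 → slot 3
Table: [_, _, 852, 563, 791, 351, _, 342, 693, _, _, 927, _]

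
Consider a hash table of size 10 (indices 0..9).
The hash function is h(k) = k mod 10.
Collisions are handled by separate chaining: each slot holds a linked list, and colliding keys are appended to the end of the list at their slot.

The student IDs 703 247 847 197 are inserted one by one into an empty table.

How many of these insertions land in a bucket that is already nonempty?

Insert 703: h=3, bucket 3 empty -> new chain.
Insert 247: h=7, bucket 7 empty -> new chain.
Insert 847: h=7, bucket 7 nonempty -> append to chain.
Insert 197: h=7, bucket 7 nonempty -> append to chain.
Final buckets:
0: _
1: _
2: _
3: 703
4: _
5: _
6: _
7: 247 -> 847 -> 197
8: _
9: _

2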